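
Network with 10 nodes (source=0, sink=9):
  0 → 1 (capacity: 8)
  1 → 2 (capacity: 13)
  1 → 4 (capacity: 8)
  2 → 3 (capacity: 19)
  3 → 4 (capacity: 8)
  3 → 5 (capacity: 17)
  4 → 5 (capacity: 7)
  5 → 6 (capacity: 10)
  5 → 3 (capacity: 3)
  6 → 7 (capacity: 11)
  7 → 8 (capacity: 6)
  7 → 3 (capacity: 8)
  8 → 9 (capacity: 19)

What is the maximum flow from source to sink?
Maximum flow = 6

Max flow: 6

Flow assignment:
  0 → 1: 6/8
  1 → 2: 1/13
  1 → 4: 5/8
  2 → 3: 1/19
  3 → 5: 1/17
  4 → 5: 5/7
  5 → 6: 6/10
  6 → 7: 6/11
  7 → 8: 6/6
  8 → 9: 6/19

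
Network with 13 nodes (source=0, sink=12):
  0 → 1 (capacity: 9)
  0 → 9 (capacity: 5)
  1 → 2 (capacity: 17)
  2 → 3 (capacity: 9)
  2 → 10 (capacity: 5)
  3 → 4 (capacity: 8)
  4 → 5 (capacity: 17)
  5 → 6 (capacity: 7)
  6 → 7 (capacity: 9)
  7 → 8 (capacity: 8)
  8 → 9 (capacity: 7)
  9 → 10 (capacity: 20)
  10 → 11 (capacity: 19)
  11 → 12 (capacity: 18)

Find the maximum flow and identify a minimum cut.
Max flow = 14, Min cut edges: (0,1), (0,9)

Maximum flow: 14
Minimum cut: (0,1), (0,9)
Partition: S = [0], T = [1, 2, 3, 4, 5, 6, 7, 8, 9, 10, 11, 12]

Max-flow min-cut theorem verified: both equal 14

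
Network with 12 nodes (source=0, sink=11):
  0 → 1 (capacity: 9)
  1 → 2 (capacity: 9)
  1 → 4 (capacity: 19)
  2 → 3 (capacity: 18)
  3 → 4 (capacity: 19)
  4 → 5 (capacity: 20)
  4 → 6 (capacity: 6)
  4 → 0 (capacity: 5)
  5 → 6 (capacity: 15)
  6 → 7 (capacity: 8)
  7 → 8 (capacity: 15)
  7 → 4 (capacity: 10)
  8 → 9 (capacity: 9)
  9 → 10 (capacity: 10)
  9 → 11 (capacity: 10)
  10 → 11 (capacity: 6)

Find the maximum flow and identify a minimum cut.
Max flow = 8, Min cut edges: (6,7)

Maximum flow: 8
Minimum cut: (6,7)
Partition: S = [0, 1, 2, 3, 4, 5, 6], T = [7, 8, 9, 10, 11]

Max-flow min-cut theorem verified: both equal 8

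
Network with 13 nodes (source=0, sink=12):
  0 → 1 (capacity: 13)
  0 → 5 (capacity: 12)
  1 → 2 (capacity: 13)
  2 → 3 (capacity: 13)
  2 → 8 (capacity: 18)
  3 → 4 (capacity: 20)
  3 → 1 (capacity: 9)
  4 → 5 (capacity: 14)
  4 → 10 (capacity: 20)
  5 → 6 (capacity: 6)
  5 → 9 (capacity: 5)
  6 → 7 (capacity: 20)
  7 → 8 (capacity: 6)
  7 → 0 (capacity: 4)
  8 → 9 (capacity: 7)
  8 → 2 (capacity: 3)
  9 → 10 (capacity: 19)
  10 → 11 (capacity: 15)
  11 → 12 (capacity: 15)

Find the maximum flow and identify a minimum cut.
Max flow = 15, Min cut edges: (11,12)

Maximum flow: 15
Minimum cut: (11,12)
Partition: S = [0, 1, 2, 3, 4, 5, 6, 7, 8, 9, 10, 11], T = [12]

Max-flow min-cut theorem verified: both equal 15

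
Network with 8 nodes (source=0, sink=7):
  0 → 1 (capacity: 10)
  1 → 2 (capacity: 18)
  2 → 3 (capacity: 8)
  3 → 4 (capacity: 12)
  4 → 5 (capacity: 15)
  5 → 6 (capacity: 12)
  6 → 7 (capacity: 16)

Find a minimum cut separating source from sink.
Min cut value = 8, edges: (2,3)

Min cut value: 8
Partition: S = [0, 1, 2], T = [3, 4, 5, 6, 7]
Cut edges: (2,3)

By max-flow min-cut theorem, max flow = min cut = 8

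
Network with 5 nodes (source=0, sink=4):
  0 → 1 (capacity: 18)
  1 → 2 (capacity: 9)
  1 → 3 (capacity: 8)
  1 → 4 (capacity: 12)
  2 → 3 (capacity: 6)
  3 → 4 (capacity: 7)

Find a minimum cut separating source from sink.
Min cut value = 18, edges: (0,1)

Min cut value: 18
Partition: S = [0], T = [1, 2, 3, 4]
Cut edges: (0,1)

By max-flow min-cut theorem, max flow = min cut = 18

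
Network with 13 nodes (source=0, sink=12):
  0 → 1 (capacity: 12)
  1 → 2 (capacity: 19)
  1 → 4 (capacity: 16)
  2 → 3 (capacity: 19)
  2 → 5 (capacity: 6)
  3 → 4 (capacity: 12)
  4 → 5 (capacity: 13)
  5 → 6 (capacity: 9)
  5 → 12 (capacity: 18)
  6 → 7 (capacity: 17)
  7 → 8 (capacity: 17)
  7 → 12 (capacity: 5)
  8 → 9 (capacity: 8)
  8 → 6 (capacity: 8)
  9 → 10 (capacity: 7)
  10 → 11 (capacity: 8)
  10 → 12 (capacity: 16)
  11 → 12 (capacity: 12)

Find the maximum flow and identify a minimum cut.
Max flow = 12, Min cut edges: (0,1)

Maximum flow: 12
Minimum cut: (0,1)
Partition: S = [0], T = [1, 2, 3, 4, 5, 6, 7, 8, 9, 10, 11, 12]

Max-flow min-cut theorem verified: both equal 12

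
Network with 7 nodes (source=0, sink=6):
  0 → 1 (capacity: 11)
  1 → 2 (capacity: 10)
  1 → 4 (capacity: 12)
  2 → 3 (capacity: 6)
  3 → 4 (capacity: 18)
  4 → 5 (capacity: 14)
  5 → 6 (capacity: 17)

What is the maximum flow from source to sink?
Maximum flow = 11

Max flow: 11

Flow assignment:
  0 → 1: 11/11
  1 → 4: 11/12
  4 → 5: 11/14
  5 → 6: 11/17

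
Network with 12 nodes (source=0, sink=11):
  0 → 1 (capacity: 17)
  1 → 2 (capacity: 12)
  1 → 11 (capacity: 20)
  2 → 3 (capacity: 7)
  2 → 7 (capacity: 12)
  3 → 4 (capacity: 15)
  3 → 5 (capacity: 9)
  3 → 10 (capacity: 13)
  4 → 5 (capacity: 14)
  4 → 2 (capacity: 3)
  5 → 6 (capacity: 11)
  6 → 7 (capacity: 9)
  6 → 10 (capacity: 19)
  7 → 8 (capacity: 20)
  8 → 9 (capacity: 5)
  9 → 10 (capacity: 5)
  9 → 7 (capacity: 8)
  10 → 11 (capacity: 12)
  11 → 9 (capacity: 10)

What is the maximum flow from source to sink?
Maximum flow = 17

Max flow: 17

Flow assignment:
  0 → 1: 17/17
  1 → 11: 17/20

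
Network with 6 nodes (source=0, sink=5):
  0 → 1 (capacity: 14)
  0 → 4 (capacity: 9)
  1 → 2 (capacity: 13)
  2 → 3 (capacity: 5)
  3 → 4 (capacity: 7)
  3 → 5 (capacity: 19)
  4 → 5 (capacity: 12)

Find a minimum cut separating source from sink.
Min cut value = 14, edges: (0,4), (2,3)

Min cut value: 14
Partition: S = [0, 1, 2], T = [3, 4, 5]
Cut edges: (0,4), (2,3)

By max-flow min-cut theorem, max flow = min cut = 14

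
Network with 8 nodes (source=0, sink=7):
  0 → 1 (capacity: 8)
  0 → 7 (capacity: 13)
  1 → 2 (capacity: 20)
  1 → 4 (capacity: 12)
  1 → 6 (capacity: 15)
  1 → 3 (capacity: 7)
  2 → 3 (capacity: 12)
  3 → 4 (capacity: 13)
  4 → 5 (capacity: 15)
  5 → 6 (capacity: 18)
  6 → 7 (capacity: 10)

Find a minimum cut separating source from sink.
Min cut value = 21, edges: (0,1), (0,7)

Min cut value: 21
Partition: S = [0], T = [1, 2, 3, 4, 5, 6, 7]
Cut edges: (0,1), (0,7)

By max-flow min-cut theorem, max flow = min cut = 21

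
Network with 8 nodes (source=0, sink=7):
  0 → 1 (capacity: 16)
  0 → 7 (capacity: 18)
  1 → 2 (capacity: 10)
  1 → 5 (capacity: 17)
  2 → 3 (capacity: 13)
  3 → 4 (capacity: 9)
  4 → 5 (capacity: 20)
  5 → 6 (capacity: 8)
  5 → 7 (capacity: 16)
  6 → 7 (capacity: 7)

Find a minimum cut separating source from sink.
Min cut value = 34, edges: (0,1), (0,7)

Min cut value: 34
Partition: S = [0], T = [1, 2, 3, 4, 5, 6, 7]
Cut edges: (0,1), (0,7)

By max-flow min-cut theorem, max flow = min cut = 34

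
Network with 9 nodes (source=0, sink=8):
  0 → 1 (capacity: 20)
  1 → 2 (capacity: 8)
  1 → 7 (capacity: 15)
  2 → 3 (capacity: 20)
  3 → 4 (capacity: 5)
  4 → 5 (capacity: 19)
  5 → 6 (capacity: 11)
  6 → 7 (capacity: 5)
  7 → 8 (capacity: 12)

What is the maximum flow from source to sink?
Maximum flow = 12

Max flow: 12

Flow assignment:
  0 → 1: 12/20
  1 → 2: 5/8
  1 → 7: 7/15
  2 → 3: 5/20
  3 → 4: 5/5
  4 → 5: 5/19
  5 → 6: 5/11
  6 → 7: 5/5
  7 → 8: 12/12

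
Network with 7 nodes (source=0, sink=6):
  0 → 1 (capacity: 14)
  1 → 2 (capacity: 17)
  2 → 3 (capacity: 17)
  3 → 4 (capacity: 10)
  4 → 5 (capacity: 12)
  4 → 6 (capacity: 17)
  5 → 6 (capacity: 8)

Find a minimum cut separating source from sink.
Min cut value = 10, edges: (3,4)

Min cut value: 10
Partition: S = [0, 1, 2, 3], T = [4, 5, 6]
Cut edges: (3,4)

By max-flow min-cut theorem, max flow = min cut = 10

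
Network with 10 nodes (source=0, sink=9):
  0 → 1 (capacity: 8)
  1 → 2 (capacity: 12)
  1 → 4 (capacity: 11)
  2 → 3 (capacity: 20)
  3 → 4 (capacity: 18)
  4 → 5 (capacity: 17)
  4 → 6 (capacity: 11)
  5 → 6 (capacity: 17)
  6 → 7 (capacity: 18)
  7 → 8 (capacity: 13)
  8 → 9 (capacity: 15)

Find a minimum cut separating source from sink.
Min cut value = 8, edges: (0,1)

Min cut value: 8
Partition: S = [0], T = [1, 2, 3, 4, 5, 6, 7, 8, 9]
Cut edges: (0,1)

By max-flow min-cut theorem, max flow = min cut = 8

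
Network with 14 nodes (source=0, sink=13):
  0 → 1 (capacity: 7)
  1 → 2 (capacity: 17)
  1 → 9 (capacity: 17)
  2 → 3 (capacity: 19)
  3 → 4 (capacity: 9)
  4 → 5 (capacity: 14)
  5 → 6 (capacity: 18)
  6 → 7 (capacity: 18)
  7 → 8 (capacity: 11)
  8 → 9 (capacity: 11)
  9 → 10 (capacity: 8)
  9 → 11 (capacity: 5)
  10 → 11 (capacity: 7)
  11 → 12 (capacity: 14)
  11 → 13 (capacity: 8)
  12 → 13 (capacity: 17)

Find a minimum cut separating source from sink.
Min cut value = 7, edges: (0,1)

Min cut value: 7
Partition: S = [0], T = [1, 2, 3, 4, 5, 6, 7, 8, 9, 10, 11, 12, 13]
Cut edges: (0,1)

By max-flow min-cut theorem, max flow = min cut = 7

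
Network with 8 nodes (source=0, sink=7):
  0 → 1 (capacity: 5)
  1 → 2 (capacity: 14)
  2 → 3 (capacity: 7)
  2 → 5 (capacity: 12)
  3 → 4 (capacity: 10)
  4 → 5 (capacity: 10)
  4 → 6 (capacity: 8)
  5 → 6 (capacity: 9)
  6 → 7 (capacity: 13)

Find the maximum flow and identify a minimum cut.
Max flow = 5, Min cut edges: (0,1)

Maximum flow: 5
Minimum cut: (0,1)
Partition: S = [0], T = [1, 2, 3, 4, 5, 6, 7]

Max-flow min-cut theorem verified: both equal 5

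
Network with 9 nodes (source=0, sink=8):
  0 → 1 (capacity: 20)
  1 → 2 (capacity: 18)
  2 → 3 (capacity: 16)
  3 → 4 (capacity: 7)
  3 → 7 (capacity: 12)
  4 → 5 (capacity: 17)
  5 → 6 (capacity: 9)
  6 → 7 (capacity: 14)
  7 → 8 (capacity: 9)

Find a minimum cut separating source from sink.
Min cut value = 9, edges: (7,8)

Min cut value: 9
Partition: S = [0, 1, 2, 3, 4, 5, 6, 7], T = [8]
Cut edges: (7,8)

By max-flow min-cut theorem, max flow = min cut = 9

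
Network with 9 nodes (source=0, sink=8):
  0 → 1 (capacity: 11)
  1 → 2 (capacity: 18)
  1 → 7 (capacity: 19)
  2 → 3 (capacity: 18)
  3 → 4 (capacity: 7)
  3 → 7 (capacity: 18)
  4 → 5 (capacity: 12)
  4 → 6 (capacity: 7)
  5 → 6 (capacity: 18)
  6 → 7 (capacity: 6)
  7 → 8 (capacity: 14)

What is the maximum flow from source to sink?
Maximum flow = 11

Max flow: 11

Flow assignment:
  0 → 1: 11/11
  1 → 7: 11/19
  7 → 8: 11/14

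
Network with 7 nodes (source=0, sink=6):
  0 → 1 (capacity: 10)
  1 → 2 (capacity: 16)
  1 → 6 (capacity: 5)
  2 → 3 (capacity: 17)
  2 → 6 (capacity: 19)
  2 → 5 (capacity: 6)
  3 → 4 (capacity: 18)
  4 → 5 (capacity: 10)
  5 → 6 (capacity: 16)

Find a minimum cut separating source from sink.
Min cut value = 10, edges: (0,1)

Min cut value: 10
Partition: S = [0], T = [1, 2, 3, 4, 5, 6]
Cut edges: (0,1)

By max-flow min-cut theorem, max flow = min cut = 10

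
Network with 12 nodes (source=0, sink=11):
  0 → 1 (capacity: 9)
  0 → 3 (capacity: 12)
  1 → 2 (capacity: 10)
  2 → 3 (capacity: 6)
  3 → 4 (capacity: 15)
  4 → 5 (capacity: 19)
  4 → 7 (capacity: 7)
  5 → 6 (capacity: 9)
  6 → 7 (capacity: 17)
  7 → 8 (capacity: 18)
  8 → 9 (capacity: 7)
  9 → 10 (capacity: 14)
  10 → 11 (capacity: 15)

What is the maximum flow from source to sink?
Maximum flow = 7

Max flow: 7

Flow assignment:
  0 → 1: 3/9
  0 → 3: 4/12
  1 → 2: 3/10
  2 → 3: 3/6
  3 → 4: 7/15
  4 → 5: 7/19
  5 → 6: 7/9
  6 → 7: 7/17
  7 → 8: 7/18
  8 → 9: 7/7
  9 → 10: 7/14
  10 → 11: 7/15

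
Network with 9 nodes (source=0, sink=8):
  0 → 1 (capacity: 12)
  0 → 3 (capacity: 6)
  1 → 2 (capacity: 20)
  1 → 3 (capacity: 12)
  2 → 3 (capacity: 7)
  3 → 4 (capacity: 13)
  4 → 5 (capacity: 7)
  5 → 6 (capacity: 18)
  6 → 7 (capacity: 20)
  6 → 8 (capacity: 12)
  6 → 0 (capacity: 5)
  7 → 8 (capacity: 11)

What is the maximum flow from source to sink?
Maximum flow = 7

Max flow: 7

Flow assignment:
  0 → 1: 7/12
  1 → 3: 7/12
  3 → 4: 7/13
  4 → 5: 7/7
  5 → 6: 7/18
  6 → 8: 7/12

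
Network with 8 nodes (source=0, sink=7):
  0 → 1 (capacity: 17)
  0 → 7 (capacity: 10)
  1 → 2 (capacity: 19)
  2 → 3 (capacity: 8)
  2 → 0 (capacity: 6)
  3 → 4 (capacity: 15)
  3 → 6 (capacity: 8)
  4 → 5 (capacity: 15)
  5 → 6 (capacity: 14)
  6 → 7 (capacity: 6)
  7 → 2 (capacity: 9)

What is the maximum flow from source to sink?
Maximum flow = 16

Max flow: 16

Flow assignment:
  0 → 1: 8/17
  0 → 7: 10/10
  1 → 2: 8/19
  2 → 3: 6/8
  2 → 0: 2/6
  3 → 6: 6/8
  6 → 7: 6/6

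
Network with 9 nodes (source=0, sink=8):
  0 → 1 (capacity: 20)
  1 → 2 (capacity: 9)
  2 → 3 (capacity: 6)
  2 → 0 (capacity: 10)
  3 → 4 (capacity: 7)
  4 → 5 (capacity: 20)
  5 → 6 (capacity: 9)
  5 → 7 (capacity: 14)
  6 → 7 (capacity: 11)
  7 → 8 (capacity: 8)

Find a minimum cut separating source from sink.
Min cut value = 6, edges: (2,3)

Min cut value: 6
Partition: S = [0, 1, 2], T = [3, 4, 5, 6, 7, 8]
Cut edges: (2,3)

By max-flow min-cut theorem, max flow = min cut = 6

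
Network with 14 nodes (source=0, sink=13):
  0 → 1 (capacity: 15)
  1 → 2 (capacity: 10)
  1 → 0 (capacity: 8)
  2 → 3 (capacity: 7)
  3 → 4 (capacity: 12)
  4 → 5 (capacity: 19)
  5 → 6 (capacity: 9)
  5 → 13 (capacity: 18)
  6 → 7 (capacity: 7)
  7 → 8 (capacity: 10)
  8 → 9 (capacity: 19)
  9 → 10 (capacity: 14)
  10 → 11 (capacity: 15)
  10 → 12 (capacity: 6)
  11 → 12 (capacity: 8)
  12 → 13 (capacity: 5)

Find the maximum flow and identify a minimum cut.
Max flow = 7, Min cut edges: (2,3)

Maximum flow: 7
Minimum cut: (2,3)
Partition: S = [0, 1, 2], T = [3, 4, 5, 6, 7, 8, 9, 10, 11, 12, 13]

Max-flow min-cut theorem verified: both equal 7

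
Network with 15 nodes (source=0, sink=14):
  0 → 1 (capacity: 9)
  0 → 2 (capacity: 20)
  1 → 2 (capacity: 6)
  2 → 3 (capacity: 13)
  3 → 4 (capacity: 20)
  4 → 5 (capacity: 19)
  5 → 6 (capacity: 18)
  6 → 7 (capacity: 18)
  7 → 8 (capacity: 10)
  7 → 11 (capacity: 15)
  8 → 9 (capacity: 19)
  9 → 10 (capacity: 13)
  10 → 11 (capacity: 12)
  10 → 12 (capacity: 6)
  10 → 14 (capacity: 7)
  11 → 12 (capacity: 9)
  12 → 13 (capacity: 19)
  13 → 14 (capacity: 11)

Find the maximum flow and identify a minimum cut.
Max flow = 13, Min cut edges: (2,3)

Maximum flow: 13
Minimum cut: (2,3)
Partition: S = [0, 1, 2], T = [3, 4, 5, 6, 7, 8, 9, 10, 11, 12, 13, 14]

Max-flow min-cut theorem verified: both equal 13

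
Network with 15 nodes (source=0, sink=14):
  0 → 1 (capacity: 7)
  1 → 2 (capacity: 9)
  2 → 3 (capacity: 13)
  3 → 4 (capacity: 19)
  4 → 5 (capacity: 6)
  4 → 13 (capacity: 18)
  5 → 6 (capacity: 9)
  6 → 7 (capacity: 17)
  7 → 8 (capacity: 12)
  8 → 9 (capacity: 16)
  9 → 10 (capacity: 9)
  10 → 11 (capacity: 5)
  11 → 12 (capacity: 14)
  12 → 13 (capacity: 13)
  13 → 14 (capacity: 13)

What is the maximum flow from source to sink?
Maximum flow = 7

Max flow: 7

Flow assignment:
  0 → 1: 7/7
  1 → 2: 7/9
  2 → 3: 7/13
  3 → 4: 7/19
  4 → 13: 7/18
  13 → 14: 7/13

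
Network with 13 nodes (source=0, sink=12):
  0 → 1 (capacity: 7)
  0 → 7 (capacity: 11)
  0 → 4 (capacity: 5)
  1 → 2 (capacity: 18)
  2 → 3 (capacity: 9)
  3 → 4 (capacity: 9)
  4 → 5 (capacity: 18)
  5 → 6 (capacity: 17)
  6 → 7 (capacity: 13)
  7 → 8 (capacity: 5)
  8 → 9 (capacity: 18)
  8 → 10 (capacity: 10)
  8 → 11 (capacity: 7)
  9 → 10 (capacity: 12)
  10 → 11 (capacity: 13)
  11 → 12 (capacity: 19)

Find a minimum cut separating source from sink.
Min cut value = 5, edges: (7,8)

Min cut value: 5
Partition: S = [0, 1, 2, 3, 4, 5, 6, 7], T = [8, 9, 10, 11, 12]
Cut edges: (7,8)

By max-flow min-cut theorem, max flow = min cut = 5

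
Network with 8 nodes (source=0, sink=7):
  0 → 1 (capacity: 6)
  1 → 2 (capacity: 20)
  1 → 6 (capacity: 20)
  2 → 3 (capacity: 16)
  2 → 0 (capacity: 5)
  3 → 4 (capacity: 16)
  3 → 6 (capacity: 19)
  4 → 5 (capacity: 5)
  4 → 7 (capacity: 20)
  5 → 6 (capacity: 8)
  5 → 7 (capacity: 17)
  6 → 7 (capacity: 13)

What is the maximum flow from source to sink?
Maximum flow = 6

Max flow: 6

Flow assignment:
  0 → 1: 6/6
  1 → 6: 6/20
  6 → 7: 6/13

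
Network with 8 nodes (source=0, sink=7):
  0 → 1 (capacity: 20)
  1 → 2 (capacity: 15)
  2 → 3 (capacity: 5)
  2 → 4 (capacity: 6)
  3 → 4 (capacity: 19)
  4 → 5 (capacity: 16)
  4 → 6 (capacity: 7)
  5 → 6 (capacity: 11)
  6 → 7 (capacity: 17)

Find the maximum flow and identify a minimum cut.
Max flow = 11, Min cut edges: (2,3), (2,4)

Maximum flow: 11
Minimum cut: (2,3), (2,4)
Partition: S = [0, 1, 2], T = [3, 4, 5, 6, 7]

Max-flow min-cut theorem verified: both equal 11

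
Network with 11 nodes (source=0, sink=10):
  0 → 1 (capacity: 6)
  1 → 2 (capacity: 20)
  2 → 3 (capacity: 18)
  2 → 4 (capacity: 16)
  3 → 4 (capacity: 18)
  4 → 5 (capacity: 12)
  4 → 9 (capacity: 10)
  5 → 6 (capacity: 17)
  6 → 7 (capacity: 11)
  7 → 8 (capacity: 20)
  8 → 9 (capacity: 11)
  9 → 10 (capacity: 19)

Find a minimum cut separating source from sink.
Min cut value = 6, edges: (0,1)

Min cut value: 6
Partition: S = [0], T = [1, 2, 3, 4, 5, 6, 7, 8, 9, 10]
Cut edges: (0,1)

By max-flow min-cut theorem, max flow = min cut = 6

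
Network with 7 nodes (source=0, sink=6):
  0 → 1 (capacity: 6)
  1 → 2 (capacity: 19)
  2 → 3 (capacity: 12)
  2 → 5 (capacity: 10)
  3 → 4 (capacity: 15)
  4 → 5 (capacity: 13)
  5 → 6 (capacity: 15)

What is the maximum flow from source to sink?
Maximum flow = 6

Max flow: 6

Flow assignment:
  0 → 1: 6/6
  1 → 2: 6/19
  2 → 5: 6/10
  5 → 6: 6/15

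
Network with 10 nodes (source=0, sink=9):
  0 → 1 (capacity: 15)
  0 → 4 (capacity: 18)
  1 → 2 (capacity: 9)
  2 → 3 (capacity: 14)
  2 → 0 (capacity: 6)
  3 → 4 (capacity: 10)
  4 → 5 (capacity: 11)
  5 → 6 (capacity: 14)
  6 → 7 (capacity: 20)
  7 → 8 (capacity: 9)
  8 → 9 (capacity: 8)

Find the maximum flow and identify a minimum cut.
Max flow = 8, Min cut edges: (8,9)

Maximum flow: 8
Minimum cut: (8,9)
Partition: S = [0, 1, 2, 3, 4, 5, 6, 7, 8], T = [9]

Max-flow min-cut theorem verified: both equal 8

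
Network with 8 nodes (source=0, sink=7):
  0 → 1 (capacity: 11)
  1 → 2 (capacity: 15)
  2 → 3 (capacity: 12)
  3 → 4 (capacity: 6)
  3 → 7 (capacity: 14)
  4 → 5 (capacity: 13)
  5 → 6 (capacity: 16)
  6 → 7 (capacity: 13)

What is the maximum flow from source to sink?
Maximum flow = 11

Max flow: 11

Flow assignment:
  0 → 1: 11/11
  1 → 2: 11/15
  2 → 3: 11/12
  3 → 7: 11/14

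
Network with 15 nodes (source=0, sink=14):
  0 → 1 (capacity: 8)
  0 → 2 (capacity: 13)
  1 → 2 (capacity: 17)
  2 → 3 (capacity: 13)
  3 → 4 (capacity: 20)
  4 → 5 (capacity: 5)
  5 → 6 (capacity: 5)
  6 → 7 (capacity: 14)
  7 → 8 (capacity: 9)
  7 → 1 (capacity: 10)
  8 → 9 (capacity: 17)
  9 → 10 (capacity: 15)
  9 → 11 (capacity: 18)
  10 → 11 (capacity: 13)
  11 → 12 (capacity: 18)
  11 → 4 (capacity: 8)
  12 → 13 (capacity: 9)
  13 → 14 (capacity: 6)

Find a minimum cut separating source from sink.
Min cut value = 5, edges: (5,6)

Min cut value: 5
Partition: S = [0, 1, 2, 3, 4, 5], T = [6, 7, 8, 9, 10, 11, 12, 13, 14]
Cut edges: (5,6)

By max-flow min-cut theorem, max flow = min cut = 5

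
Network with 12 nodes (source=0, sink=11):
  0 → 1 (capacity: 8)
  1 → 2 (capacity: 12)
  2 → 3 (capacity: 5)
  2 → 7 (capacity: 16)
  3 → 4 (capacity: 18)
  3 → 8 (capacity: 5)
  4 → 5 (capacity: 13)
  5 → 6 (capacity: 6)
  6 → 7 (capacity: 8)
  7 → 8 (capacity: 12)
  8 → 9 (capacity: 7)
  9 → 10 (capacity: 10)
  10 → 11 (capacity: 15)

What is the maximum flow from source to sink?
Maximum flow = 7

Max flow: 7

Flow assignment:
  0 → 1: 7/8
  1 → 2: 7/12
  2 → 3: 4/5
  2 → 7: 3/16
  3 → 8: 4/5
  7 → 8: 3/12
  8 → 9: 7/7
  9 → 10: 7/10
  10 → 11: 7/15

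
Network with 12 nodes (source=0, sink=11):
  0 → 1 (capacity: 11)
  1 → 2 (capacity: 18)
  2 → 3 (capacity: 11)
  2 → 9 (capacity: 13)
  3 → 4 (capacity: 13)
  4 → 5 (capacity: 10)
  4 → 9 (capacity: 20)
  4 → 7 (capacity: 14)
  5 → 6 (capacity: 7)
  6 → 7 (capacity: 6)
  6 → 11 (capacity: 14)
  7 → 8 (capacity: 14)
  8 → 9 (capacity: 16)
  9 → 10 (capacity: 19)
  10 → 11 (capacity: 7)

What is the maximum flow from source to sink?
Maximum flow = 11

Max flow: 11

Flow assignment:
  0 → 1: 11/11
  1 → 2: 11/18
  2 → 3: 4/11
  2 → 9: 7/13
  3 → 4: 4/13
  4 → 5: 4/10
  5 → 6: 4/7
  6 → 11: 4/14
  9 → 10: 7/19
  10 → 11: 7/7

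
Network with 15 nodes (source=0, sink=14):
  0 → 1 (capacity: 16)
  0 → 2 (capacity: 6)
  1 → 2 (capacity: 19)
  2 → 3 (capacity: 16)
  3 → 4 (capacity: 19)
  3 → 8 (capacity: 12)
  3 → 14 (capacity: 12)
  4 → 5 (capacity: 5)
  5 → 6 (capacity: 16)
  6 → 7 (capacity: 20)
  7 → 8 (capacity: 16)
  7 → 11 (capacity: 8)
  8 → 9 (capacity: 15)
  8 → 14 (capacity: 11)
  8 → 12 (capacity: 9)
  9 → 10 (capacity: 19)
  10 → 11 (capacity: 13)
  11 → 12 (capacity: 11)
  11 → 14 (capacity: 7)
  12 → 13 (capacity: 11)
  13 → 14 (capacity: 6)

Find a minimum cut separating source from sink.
Min cut value = 16, edges: (2,3)

Min cut value: 16
Partition: S = [0, 1, 2], T = [3, 4, 5, 6, 7, 8, 9, 10, 11, 12, 13, 14]
Cut edges: (2,3)

By max-flow min-cut theorem, max flow = min cut = 16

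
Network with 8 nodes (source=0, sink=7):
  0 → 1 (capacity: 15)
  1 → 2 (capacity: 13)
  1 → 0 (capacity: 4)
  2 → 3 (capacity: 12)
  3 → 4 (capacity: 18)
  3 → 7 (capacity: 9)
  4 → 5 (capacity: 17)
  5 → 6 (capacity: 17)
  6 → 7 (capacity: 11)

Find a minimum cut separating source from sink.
Min cut value = 12, edges: (2,3)

Min cut value: 12
Partition: S = [0, 1, 2], T = [3, 4, 5, 6, 7]
Cut edges: (2,3)

By max-flow min-cut theorem, max flow = min cut = 12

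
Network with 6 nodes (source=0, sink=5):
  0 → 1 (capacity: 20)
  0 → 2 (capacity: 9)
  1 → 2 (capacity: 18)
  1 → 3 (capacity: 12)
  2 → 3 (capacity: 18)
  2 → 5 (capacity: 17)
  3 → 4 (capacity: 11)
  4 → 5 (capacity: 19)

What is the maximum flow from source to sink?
Maximum flow = 28

Max flow: 28

Flow assignment:
  0 → 1: 19/20
  0 → 2: 9/9
  1 → 2: 18/18
  1 → 3: 1/12
  2 → 3: 10/18
  2 → 5: 17/17
  3 → 4: 11/11
  4 → 5: 11/19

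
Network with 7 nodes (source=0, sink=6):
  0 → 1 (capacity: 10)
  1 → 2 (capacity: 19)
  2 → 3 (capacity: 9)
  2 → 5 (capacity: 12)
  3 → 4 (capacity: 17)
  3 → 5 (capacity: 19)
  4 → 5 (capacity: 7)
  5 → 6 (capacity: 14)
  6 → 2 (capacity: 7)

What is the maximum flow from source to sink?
Maximum flow = 10

Max flow: 10

Flow assignment:
  0 → 1: 10/10
  1 → 2: 10/19
  2 → 5: 10/12
  5 → 6: 10/14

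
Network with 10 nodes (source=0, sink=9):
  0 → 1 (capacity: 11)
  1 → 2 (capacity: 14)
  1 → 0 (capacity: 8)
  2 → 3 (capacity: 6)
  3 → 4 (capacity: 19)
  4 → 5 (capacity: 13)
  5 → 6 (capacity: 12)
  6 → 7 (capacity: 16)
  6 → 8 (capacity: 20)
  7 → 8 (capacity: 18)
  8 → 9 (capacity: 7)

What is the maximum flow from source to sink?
Maximum flow = 6

Max flow: 6

Flow assignment:
  0 → 1: 6/11
  1 → 2: 6/14
  2 → 3: 6/6
  3 → 4: 6/19
  4 → 5: 6/13
  5 → 6: 6/12
  6 → 8: 6/20
  8 → 9: 6/7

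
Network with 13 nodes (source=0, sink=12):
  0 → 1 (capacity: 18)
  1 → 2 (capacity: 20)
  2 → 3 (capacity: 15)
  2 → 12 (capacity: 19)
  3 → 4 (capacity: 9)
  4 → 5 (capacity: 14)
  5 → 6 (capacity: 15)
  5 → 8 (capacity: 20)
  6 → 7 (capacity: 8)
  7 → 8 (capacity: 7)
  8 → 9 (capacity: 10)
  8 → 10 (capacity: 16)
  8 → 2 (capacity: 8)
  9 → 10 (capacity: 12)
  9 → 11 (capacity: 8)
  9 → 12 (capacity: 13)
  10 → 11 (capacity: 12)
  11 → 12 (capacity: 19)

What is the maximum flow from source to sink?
Maximum flow = 18

Max flow: 18

Flow assignment:
  0 → 1: 18/18
  1 → 2: 18/20
  2 → 12: 18/19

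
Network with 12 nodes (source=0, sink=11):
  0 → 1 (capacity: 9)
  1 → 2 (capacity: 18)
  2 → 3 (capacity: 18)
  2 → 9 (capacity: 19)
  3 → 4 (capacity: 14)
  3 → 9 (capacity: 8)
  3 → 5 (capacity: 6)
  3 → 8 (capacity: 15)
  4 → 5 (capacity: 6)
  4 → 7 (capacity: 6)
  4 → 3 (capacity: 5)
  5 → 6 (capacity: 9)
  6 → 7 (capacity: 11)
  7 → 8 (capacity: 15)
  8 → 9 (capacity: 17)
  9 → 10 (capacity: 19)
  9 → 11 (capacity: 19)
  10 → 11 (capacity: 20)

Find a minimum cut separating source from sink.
Min cut value = 9, edges: (0,1)

Min cut value: 9
Partition: S = [0], T = [1, 2, 3, 4, 5, 6, 7, 8, 9, 10, 11]
Cut edges: (0,1)

By max-flow min-cut theorem, max flow = min cut = 9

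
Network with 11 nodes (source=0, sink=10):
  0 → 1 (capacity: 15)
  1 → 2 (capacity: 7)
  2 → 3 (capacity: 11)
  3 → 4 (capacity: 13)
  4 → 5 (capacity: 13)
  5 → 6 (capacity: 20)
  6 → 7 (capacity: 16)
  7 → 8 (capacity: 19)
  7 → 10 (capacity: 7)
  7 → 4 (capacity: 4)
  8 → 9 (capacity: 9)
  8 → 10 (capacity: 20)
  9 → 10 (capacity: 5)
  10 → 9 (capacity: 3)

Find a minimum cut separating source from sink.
Min cut value = 7, edges: (1,2)

Min cut value: 7
Partition: S = [0, 1], T = [2, 3, 4, 5, 6, 7, 8, 9, 10]
Cut edges: (1,2)

By max-flow min-cut theorem, max flow = min cut = 7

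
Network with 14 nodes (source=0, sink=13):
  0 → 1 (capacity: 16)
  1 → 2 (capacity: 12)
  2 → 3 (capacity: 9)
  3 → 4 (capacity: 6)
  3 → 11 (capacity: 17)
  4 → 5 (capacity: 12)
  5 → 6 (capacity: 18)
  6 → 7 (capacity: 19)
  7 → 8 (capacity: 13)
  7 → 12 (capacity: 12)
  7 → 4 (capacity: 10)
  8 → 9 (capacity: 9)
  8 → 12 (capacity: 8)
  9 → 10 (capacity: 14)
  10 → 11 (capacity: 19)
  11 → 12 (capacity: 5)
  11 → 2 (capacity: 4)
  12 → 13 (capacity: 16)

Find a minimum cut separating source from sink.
Min cut value = 9, edges: (2,3)

Min cut value: 9
Partition: S = [0, 1, 2], T = [3, 4, 5, 6, 7, 8, 9, 10, 11, 12, 13]
Cut edges: (2,3)

By max-flow min-cut theorem, max flow = min cut = 9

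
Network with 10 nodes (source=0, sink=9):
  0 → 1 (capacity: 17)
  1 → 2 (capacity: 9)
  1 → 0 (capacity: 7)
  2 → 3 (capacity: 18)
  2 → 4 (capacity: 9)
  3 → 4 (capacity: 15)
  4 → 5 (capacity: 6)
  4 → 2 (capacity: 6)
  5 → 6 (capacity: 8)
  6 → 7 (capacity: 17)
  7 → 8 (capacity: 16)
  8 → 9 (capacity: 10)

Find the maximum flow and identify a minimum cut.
Max flow = 6, Min cut edges: (4,5)

Maximum flow: 6
Minimum cut: (4,5)
Partition: S = [0, 1, 2, 3, 4], T = [5, 6, 7, 8, 9]

Max-flow min-cut theorem verified: both equal 6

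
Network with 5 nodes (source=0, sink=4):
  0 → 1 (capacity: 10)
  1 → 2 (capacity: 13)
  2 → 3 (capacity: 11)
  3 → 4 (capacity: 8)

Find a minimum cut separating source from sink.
Min cut value = 8, edges: (3,4)

Min cut value: 8
Partition: S = [0, 1, 2, 3], T = [4]
Cut edges: (3,4)

By max-flow min-cut theorem, max flow = min cut = 8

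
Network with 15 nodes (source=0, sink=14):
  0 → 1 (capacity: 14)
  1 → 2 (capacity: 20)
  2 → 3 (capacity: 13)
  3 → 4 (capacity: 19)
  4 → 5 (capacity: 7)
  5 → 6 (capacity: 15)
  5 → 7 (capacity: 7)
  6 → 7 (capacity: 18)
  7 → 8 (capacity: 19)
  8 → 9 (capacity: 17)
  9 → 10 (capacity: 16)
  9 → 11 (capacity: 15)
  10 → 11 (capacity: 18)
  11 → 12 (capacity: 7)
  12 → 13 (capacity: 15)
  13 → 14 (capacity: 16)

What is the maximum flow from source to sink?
Maximum flow = 7

Max flow: 7

Flow assignment:
  0 → 1: 7/14
  1 → 2: 7/20
  2 → 3: 7/13
  3 → 4: 7/19
  4 → 5: 7/7
  5 → 7: 7/7
  7 → 8: 7/19
  8 → 9: 7/17
  9 → 11: 7/15
  11 → 12: 7/7
  12 → 13: 7/15
  13 → 14: 7/16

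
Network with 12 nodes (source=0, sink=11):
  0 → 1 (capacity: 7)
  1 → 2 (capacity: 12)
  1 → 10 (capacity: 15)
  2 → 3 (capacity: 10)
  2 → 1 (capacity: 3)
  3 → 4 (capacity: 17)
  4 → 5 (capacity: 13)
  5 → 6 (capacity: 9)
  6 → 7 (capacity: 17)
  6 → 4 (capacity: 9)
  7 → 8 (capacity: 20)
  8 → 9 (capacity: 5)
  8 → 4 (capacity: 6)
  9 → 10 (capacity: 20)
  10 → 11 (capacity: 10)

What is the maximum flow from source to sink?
Maximum flow = 7

Max flow: 7

Flow assignment:
  0 → 1: 7/7
  1 → 10: 7/15
  10 → 11: 7/10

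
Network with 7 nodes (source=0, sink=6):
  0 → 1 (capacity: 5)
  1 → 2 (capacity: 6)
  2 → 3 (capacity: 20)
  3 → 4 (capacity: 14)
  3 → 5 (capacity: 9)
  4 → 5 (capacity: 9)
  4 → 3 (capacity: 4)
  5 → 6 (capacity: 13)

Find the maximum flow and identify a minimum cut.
Max flow = 5, Min cut edges: (0,1)

Maximum flow: 5
Minimum cut: (0,1)
Partition: S = [0], T = [1, 2, 3, 4, 5, 6]

Max-flow min-cut theorem verified: both equal 5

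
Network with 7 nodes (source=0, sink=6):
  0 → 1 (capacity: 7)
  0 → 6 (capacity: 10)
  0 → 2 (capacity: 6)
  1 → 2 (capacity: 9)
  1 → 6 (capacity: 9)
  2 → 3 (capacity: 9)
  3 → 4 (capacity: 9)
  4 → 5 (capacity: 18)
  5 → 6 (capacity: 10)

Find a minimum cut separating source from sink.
Min cut value = 23, edges: (0,1), (0,6), (0,2)

Min cut value: 23
Partition: S = [0], T = [1, 2, 3, 4, 5, 6]
Cut edges: (0,1), (0,6), (0,2)

By max-flow min-cut theorem, max flow = min cut = 23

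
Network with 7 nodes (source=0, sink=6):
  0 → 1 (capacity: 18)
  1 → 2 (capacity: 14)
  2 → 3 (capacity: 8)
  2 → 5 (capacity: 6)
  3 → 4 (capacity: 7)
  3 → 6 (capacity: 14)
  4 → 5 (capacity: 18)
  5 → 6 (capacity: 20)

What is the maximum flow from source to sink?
Maximum flow = 14

Max flow: 14

Flow assignment:
  0 → 1: 14/18
  1 → 2: 14/14
  2 → 3: 8/8
  2 → 5: 6/6
  3 → 6: 8/14
  5 → 6: 6/20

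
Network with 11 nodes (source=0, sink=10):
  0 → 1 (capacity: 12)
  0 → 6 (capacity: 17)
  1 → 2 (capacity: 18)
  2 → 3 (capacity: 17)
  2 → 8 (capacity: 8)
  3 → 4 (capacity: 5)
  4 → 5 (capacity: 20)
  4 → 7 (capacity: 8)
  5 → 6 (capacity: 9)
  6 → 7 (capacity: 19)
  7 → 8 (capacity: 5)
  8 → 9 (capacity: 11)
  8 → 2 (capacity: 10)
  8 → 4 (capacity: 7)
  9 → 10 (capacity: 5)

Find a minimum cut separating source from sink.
Min cut value = 5, edges: (9,10)

Min cut value: 5
Partition: S = [0, 1, 2, 3, 4, 5, 6, 7, 8, 9], T = [10]
Cut edges: (9,10)

By max-flow min-cut theorem, max flow = min cut = 5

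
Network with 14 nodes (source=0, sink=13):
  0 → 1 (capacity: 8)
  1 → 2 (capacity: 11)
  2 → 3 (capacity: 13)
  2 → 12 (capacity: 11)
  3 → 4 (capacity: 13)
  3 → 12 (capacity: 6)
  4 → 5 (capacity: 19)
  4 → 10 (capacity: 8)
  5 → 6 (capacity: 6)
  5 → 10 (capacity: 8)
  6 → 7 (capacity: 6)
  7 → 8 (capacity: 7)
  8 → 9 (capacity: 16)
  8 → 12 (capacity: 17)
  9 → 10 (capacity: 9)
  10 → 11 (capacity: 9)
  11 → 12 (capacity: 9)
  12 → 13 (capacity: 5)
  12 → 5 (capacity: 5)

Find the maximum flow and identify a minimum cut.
Max flow = 5, Min cut edges: (12,13)

Maximum flow: 5
Minimum cut: (12,13)
Partition: S = [0, 1, 2, 3, 4, 5, 6, 7, 8, 9, 10, 11, 12], T = [13]

Max-flow min-cut theorem verified: both equal 5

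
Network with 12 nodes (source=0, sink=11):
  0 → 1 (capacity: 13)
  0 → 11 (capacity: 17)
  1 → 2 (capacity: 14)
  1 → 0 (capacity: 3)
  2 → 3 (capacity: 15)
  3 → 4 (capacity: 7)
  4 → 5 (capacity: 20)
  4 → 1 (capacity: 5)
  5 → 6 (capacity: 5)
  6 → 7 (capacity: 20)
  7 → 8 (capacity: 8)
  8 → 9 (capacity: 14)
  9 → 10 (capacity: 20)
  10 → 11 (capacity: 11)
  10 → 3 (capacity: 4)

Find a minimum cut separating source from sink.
Min cut value = 22, edges: (0,11), (5,6)

Min cut value: 22
Partition: S = [0, 1, 2, 3, 4, 5], T = [6, 7, 8, 9, 10, 11]
Cut edges: (0,11), (5,6)

By max-flow min-cut theorem, max flow = min cut = 22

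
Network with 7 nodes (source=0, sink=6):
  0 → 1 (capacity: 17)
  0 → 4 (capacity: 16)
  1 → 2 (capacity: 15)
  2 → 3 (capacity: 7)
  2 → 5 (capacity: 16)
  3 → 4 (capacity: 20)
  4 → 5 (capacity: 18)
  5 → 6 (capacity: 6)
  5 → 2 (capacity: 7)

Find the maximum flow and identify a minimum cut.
Max flow = 6, Min cut edges: (5,6)

Maximum flow: 6
Minimum cut: (5,6)
Partition: S = [0, 1, 2, 3, 4, 5], T = [6]

Max-flow min-cut theorem verified: both equal 6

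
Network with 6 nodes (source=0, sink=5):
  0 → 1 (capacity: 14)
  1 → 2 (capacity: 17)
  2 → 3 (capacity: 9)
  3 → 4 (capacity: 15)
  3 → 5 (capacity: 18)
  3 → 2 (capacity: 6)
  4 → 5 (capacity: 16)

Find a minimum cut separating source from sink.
Min cut value = 9, edges: (2,3)

Min cut value: 9
Partition: S = [0, 1, 2], T = [3, 4, 5]
Cut edges: (2,3)

By max-flow min-cut theorem, max flow = min cut = 9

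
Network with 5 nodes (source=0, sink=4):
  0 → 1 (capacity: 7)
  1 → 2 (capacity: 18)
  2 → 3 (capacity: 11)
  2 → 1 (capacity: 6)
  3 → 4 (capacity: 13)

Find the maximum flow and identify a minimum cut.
Max flow = 7, Min cut edges: (0,1)

Maximum flow: 7
Minimum cut: (0,1)
Partition: S = [0], T = [1, 2, 3, 4]

Max-flow min-cut theorem verified: both equal 7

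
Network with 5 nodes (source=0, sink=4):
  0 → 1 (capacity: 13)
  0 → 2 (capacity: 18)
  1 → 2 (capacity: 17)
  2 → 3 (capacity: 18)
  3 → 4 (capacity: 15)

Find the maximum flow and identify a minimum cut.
Max flow = 15, Min cut edges: (3,4)

Maximum flow: 15
Minimum cut: (3,4)
Partition: S = [0, 1, 2, 3], T = [4]

Max-flow min-cut theorem verified: both equal 15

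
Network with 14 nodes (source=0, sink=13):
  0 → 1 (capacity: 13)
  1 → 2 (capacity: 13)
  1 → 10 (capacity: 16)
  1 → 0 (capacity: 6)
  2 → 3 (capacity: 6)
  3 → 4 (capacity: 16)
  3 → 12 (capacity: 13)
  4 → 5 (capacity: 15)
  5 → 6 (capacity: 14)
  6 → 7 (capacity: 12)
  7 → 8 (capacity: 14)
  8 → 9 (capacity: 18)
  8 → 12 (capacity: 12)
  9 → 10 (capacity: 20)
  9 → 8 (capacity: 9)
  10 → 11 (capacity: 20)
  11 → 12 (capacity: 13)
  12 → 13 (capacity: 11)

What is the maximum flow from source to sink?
Maximum flow = 11

Max flow: 11

Flow assignment:
  0 → 1: 11/13
  1 → 2: 4/13
  1 → 10: 7/16
  2 → 3: 4/6
  3 → 12: 4/13
  10 → 11: 7/20
  11 → 12: 7/13
  12 → 13: 11/11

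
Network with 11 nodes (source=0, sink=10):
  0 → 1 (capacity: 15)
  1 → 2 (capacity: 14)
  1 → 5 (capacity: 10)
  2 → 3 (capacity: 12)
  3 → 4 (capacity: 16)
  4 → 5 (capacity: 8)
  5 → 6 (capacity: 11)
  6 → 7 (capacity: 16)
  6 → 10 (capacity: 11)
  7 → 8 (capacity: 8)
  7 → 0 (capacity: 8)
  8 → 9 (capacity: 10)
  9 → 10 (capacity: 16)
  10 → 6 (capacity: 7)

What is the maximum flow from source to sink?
Maximum flow = 11

Max flow: 11

Flow assignment:
  0 → 1: 11/15
  1 → 2: 5/14
  1 → 5: 6/10
  2 → 3: 5/12
  3 → 4: 5/16
  4 → 5: 5/8
  5 → 6: 11/11
  6 → 10: 11/11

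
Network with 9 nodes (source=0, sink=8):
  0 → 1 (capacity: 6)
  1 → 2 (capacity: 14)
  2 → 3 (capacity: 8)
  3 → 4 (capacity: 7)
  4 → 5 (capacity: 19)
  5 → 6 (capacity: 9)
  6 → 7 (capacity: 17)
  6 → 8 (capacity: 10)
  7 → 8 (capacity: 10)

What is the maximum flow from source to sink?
Maximum flow = 6

Max flow: 6

Flow assignment:
  0 → 1: 6/6
  1 → 2: 6/14
  2 → 3: 6/8
  3 → 4: 6/7
  4 → 5: 6/19
  5 → 6: 6/9
  6 → 8: 6/10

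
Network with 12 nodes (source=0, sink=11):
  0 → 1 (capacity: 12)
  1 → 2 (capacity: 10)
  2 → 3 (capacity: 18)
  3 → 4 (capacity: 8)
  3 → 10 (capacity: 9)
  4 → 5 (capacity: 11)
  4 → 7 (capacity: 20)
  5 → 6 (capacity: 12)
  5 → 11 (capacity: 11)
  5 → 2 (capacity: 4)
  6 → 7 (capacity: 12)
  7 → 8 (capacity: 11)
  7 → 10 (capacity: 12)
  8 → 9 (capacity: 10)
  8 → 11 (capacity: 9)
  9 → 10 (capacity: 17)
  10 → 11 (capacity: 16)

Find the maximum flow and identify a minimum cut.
Max flow = 10, Min cut edges: (1,2)

Maximum flow: 10
Minimum cut: (1,2)
Partition: S = [0, 1], T = [2, 3, 4, 5, 6, 7, 8, 9, 10, 11]

Max-flow min-cut theorem verified: both equal 10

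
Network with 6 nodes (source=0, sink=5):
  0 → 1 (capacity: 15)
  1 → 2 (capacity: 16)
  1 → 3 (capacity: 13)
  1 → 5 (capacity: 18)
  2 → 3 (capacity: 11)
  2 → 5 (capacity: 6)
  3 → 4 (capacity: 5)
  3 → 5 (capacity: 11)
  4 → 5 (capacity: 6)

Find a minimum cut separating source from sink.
Min cut value = 15, edges: (0,1)

Min cut value: 15
Partition: S = [0], T = [1, 2, 3, 4, 5]
Cut edges: (0,1)

By max-flow min-cut theorem, max flow = min cut = 15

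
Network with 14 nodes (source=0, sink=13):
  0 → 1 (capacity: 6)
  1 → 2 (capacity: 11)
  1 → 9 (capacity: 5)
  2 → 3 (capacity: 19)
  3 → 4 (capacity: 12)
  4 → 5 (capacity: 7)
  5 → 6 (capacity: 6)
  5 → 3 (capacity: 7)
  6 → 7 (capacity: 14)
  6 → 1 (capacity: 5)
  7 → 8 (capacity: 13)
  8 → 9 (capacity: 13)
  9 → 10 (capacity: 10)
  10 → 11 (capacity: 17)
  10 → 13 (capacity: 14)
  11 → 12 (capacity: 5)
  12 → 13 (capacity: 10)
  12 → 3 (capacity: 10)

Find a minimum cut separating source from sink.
Min cut value = 6, edges: (0,1)

Min cut value: 6
Partition: S = [0], T = [1, 2, 3, 4, 5, 6, 7, 8, 9, 10, 11, 12, 13]
Cut edges: (0,1)

By max-flow min-cut theorem, max flow = min cut = 6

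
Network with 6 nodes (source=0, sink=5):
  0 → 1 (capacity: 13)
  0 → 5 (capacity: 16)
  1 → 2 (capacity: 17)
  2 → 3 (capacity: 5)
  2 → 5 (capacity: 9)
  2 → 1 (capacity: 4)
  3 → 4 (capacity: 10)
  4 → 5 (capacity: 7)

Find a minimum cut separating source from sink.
Min cut value = 29, edges: (0,1), (0,5)

Min cut value: 29
Partition: S = [0], T = [1, 2, 3, 4, 5]
Cut edges: (0,1), (0,5)

By max-flow min-cut theorem, max flow = min cut = 29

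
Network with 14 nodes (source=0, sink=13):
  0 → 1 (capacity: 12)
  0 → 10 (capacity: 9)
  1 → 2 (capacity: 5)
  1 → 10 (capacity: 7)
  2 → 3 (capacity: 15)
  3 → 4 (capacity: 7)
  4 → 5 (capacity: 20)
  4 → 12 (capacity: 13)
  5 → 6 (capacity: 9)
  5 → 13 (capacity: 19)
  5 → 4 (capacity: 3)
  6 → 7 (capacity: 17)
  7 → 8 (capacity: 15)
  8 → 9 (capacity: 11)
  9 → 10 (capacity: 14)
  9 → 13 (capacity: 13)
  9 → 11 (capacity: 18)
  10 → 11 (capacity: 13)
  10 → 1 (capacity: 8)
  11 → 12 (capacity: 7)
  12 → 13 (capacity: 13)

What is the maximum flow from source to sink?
Maximum flow = 12

Max flow: 12

Flow assignment:
  0 → 1: 12/12
  1 → 2: 5/5
  1 → 10: 7/7
  2 → 3: 5/15
  3 → 4: 5/7
  4 → 5: 5/20
  5 → 13: 5/19
  10 → 11: 7/13
  11 → 12: 7/7
  12 → 13: 7/13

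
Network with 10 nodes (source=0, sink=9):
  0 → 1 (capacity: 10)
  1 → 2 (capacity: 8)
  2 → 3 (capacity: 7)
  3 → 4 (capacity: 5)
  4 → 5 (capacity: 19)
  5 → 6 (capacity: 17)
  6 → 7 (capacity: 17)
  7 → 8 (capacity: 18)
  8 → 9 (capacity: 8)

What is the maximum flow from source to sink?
Maximum flow = 5

Max flow: 5

Flow assignment:
  0 → 1: 5/10
  1 → 2: 5/8
  2 → 3: 5/7
  3 → 4: 5/5
  4 → 5: 5/19
  5 → 6: 5/17
  6 → 7: 5/17
  7 → 8: 5/18
  8 → 9: 5/8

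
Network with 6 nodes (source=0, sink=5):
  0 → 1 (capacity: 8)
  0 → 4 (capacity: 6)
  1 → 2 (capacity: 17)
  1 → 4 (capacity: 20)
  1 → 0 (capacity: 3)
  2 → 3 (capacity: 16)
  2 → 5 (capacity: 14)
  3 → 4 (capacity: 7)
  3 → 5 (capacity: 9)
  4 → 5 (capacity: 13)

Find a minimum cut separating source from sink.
Min cut value = 14, edges: (0,1), (0,4)

Min cut value: 14
Partition: S = [0], T = [1, 2, 3, 4, 5]
Cut edges: (0,1), (0,4)

By max-flow min-cut theorem, max flow = min cut = 14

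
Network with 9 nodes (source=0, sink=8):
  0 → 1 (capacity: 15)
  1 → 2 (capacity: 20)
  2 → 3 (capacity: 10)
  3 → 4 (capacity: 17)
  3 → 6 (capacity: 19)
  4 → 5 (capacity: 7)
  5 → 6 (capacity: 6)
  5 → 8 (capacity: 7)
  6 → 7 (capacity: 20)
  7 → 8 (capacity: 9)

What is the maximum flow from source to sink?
Maximum flow = 10

Max flow: 10

Flow assignment:
  0 → 1: 10/15
  1 → 2: 10/20
  2 → 3: 10/10
  3 → 4: 7/17
  3 → 6: 3/19
  4 → 5: 7/7
  5 → 8: 7/7
  6 → 7: 3/20
  7 → 8: 3/9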